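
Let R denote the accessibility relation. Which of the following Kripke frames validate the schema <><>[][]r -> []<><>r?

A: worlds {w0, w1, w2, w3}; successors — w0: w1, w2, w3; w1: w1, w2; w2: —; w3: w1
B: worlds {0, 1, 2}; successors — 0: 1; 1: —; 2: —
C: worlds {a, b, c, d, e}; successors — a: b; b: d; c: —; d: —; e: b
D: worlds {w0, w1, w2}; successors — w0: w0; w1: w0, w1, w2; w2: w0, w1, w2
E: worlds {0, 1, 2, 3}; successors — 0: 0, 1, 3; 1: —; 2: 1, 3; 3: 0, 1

B, D

This is the axiom for a generalized confluence (Geach) condition; its first-order frame correspondent is forall x forall y forall z ((x R^2 y & xRz) -> exists w (y R^2 w & z R^2 w)).
A: fails — w0R²w1, w0Rw2 but no w with w1R²w and w2R²w.
B: ✓.
C: fails — aR²d, aRb but no w with dR²w and bR²w.
D: ✓.
E: fails — 0R²0, 0R1 but no w with 0R²w and 1R²w.
Valid on: B, D.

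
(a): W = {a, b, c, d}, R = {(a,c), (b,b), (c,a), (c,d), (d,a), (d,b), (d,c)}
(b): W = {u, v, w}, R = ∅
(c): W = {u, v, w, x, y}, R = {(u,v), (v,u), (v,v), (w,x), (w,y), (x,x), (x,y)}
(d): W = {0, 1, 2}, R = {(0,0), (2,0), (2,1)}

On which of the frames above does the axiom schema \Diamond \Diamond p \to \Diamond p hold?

Frame correspondent (Sahlqvist): \forall x \forall y (x R^2 y \to \exists w (y = w \wedge xRw)) — i.e. a generalized confluence (Geach) condition.
(a): fails — aR²a but no w with a=w and aRw.
(b): ✓.
(c): fails — uR²u but no t with u=t and uRt.
(d): ✓.
Valid on: (b), (d).

(b), (d)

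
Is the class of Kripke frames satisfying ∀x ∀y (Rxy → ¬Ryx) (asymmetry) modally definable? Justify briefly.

Not modally definable

Any modally definable frame class is closed under surjective bounded morphisms.
The 3-cycle (worlds 0,1,2 with 0→1→2→0) is asymmetric. Mapping every world to a single reflexive point • is a surjective bounded morphism, and the reflexive point is not asymmetric (R•• but asymmetry requires ¬R••).
So the class is not modally definable.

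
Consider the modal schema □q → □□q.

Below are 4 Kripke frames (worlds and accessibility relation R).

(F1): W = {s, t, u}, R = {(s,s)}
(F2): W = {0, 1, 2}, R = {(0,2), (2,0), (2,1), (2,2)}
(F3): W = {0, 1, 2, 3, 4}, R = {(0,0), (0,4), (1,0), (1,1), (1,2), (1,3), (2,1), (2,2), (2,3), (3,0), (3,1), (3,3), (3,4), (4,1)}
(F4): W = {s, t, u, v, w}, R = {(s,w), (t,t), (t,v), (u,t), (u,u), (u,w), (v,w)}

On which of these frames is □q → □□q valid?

The schema corresponds to transitivity: ∀x ∀y ∀z (Rxy ∧ Ryz → Rxz).
(F1): satisfies the condition.
(F2): fails — R02 and R20 but not R00.
(F3): fails — R10 and R04 but not R14.
(F4): fails — Rtv and Rvw but not Rtw.

(F1)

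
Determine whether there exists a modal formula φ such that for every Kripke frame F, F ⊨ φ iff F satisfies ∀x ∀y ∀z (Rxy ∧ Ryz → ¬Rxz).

If a class were modally definable it would be closed under surjective bounded morphisms (Goldblatt–Thomason).
The 7-cycle (worlds s,t,u,v,w,x,y with s→t→u→v→w→x→y→s) is intransitive. Mapping every world to a single reflexive point • is a surjective bounded morphism; the reflexive point is not intransitive (R••∧R•• but R••).
So no modal formula (or set of formulas) defines exactly the intransitive frames.

No — not modally definable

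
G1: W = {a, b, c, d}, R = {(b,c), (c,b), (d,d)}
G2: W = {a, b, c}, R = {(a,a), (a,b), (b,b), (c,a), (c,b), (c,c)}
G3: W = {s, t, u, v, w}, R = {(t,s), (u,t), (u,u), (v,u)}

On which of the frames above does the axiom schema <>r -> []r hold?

Frame correspondent (Sahlqvist): forall x forall y forall z (Rxy & Rxz -> y = z) — i.e. partial functionality.
G1: satisfies the condition.
G2: fails — a sees both a and b.
G3: fails — u sees both t and u.
Valid on: G1.

G1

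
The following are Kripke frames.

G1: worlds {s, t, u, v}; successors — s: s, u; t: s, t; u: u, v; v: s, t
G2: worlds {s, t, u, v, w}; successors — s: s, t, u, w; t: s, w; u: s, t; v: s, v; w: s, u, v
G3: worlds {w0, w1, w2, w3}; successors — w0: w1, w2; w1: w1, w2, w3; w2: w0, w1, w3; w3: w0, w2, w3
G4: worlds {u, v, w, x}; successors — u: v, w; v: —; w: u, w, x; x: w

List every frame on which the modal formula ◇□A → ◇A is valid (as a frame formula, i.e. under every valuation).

Frame correspondent (Sahlqvist): ∀x ∀y (xRy → ∃w (yRw ∧ xRw)) — i.e. a generalized confluence (Geach) condition.
G1: fails — uRv but no w with vRw and uRw.
G2: holds.
G3: holds.
G4: fails — uRv but no t with vRt and uRt.
Valid on: G2, G3.

G2, G3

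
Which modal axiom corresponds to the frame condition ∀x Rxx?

□q → q

A defining formula is □q → q (the T axiom).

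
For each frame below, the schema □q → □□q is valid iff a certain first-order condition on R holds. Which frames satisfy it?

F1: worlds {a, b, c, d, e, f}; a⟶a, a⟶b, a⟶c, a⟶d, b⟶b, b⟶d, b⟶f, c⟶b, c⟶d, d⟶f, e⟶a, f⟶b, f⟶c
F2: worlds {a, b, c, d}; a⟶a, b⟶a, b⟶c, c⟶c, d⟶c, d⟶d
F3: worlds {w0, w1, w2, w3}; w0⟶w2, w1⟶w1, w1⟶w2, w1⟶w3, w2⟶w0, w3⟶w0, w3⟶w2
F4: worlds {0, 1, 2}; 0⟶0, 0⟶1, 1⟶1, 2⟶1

This is the axiom for transitivity; its first-order frame correspondent is ∀x ∀y ∀z (Rxy ∧ Ryz → Rxz).
F1: fails — Rcd and Rdf but not Rcf.
F2: satisfies the condition.
F3: fails — Rw1w2 and Rw2w0 but not Rw1w0.
F4: satisfies the condition.
Valid on: F2, F4.

F2, F4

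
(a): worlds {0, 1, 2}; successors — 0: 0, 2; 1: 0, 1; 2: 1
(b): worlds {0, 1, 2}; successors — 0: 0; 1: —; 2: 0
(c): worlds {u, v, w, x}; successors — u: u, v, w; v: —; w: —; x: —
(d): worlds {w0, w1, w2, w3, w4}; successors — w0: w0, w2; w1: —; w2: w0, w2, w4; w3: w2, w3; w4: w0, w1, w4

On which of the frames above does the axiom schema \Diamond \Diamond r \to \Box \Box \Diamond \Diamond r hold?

The schema corresponds to a generalized confluence (Geach) condition: \forall x \forall y \forall z ((x R^2 y \wedge x R^2 z) \to \exists w (y = w \wedge z R^2 w)).
(a): fails — 0R²2, 0R²2 but no w with 2=w and 2R²w.
(b): condition met.
(c): fails — uR²u, uR²v but no t with u=t and vR²t.
(d): fails — w2R²w0, w2R²w1 but no w with w0=w and w1R²w.
Valid on: (b).

(b)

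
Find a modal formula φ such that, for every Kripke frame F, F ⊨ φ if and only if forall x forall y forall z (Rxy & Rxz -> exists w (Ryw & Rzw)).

The condition is convergence. The .2 schema ◇□s → □◇s defines it.
Suppose ◇□s→□◇s is valid. Take Rxy, Rxz and set V(s)={w : Ryw}. Then □s at y so ◇□s at x, so □◇s at x, so ◇s at z, giving w with Rzw and Ryw.

◇□s → □◇s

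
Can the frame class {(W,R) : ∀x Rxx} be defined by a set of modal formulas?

This is a Sahlqvist condition; the T axiom □q → q defines it.
Suppose □q→q is valid. At any x set V(q)={w : Rxw}. Then □q holds at x, so q holds at x, i.e. Rxx.

Definable; □q → q defines it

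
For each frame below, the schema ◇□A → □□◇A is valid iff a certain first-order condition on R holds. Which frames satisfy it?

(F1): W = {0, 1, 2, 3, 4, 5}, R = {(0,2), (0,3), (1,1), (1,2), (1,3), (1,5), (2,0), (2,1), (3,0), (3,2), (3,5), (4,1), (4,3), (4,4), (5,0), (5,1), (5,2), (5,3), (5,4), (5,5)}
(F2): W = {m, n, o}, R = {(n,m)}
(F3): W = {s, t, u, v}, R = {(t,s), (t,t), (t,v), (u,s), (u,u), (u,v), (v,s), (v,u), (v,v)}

(F2)

This is the axiom for a generalized confluence (Geach) condition; its first-order frame correspondent is ∀x ∀y ∀z ((xRy ∧ xR²z) → ∃w (yRw ∧ zRw)).
(F1): fails — 0R2, 0R²0 but no w with 2Rw and 0Rw.
(F2): condition met.
(F3): fails — tRs, tR²s but no w with sRw and sRw.
Valid on: (F2).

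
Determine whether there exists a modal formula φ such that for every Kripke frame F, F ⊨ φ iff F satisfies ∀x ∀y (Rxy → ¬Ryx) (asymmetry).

Any modally definable frame class is closed under surjective bounded morphisms.
The 5-cycle (worlds w0,w1,w2,w3,w4 with w0→w1→w2→w3→w4→w0) is asymmetric. Mapping every world to a single reflexive point • is a surjective bounded morphism, and the reflexive point is not asymmetric (R•• but asymmetry requires ¬R••).
So no modal formula (or set of formulas) defines exactly the asymmetric frames.

Not definable by any modal formula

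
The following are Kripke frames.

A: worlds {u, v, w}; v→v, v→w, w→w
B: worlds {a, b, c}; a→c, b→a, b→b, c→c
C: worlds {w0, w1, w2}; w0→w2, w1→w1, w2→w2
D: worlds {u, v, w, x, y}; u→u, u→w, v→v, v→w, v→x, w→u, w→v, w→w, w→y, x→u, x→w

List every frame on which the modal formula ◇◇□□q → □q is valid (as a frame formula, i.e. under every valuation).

C

The schema corresponds to a generalized confluence (Geach) condition: ∀x ∀y ∀z ((xR²y ∧ xRz) → ∃w (yR²w ∧ z = w)).
A: fails — vR²w, vRv but no t with wR²t and v=t.
B: fails — bR²a, bRa but no w with aR²w and a=w.
C: condition met.
D: fails — uR²y, uRu but no t with yR²t and u=t.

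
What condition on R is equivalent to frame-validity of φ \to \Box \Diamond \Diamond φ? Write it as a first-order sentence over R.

This is a Sahlqvist (Geach-type) schema ◇^0□^0φ → □^1◇^2φ.
Minimal-valuation argument: fix x; take any y with xR^0y and any z with xR^1z. Set V(φ) to the set of worlds R-reachable from y in exactly 0 steps. Then □^0φ holds at y, so the antecedent holds at x; validity forces ◇^2φ at z, giving a w with zR^2w and yR^0w.
First-order correspondent: \forall x \forall z (xRz \to \exists w (x = w \wedge z R^2 w)).

\forall x \forall z (xRz \to \exists w (x = w \wedge z R^2 w))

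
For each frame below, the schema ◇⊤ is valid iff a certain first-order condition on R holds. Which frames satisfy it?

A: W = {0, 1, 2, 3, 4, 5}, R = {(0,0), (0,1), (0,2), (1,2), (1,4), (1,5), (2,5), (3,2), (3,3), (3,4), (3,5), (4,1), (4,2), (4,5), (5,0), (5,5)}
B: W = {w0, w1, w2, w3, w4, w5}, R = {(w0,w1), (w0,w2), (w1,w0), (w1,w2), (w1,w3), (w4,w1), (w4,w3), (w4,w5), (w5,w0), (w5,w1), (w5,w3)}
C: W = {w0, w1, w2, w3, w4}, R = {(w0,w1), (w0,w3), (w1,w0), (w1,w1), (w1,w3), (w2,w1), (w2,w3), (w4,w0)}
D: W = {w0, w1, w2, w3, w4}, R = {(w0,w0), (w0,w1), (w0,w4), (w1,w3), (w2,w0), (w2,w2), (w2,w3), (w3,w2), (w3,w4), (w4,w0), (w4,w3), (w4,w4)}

A, D

The schema corresponds to seriality: ∀x ∃y Rxy.
A: satisfies the condition.
B: fails — world w2 has no successor.
C: fails — world w3 has no successor.
D: satisfies the condition.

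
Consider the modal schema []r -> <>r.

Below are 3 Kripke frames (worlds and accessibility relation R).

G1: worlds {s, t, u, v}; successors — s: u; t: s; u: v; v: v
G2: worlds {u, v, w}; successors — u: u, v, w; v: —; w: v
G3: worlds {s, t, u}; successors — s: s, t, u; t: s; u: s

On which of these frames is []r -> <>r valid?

G1, G3

This is the axiom for seriality; its first-order frame correspondent is forall x exists y Rxy.
G1: condition met.
G2: fails — world v has no successor.
G3: condition met.
Valid on: G1, G3.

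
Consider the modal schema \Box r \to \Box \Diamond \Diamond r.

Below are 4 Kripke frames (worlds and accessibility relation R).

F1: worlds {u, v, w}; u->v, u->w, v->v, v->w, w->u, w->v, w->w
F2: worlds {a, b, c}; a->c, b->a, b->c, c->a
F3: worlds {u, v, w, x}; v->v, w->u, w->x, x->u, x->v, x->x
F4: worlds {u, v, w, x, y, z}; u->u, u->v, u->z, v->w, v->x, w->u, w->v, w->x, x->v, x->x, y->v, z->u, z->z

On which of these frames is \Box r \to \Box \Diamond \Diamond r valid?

F1, F2, F4

This is the axiom for a generalized confluence (Geach) condition; its first-order frame correspondent is \forall x \forall z (xRz \to \exists w (xRw \wedge z R^2 w)).
F1: ✓.
F2: ✓.
F3: fails — wRu but no t with wRt and uR²t.
F4: ✓.
Valid on: F1, F2, F4.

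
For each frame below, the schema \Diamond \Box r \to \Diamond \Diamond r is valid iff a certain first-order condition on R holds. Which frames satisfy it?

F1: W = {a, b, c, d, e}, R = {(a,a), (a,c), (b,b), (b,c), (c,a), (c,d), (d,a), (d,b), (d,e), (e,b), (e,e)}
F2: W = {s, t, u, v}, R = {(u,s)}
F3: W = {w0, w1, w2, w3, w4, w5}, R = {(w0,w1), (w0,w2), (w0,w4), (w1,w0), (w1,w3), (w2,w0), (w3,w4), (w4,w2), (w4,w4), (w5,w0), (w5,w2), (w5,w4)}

This is the axiom for a generalized confluence (Geach) condition; its first-order frame correspondent is \forall x \forall y (xRy \to \exists w (yRw \wedge x R^2 w)).
F1: ✓.
F2: fails — uRs but no w with sRw and uR²w.
F3: ✓.

F1, F3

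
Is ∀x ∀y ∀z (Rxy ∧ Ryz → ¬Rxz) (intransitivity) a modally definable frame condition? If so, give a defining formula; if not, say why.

Not definable by any modal formula

Modal frame validity is preserved under surjective bounded morphisms.
The 5-cycle (worlds w0,w1,w2,w3,w4 with w0→w1→w2→w3→w4→w0) is intransitive. Mapping every world to a single reflexive point • is a surjective bounded morphism; the reflexive point is not intransitive (R••∧R•• but R••).
Hence intransitivity is not modally definable.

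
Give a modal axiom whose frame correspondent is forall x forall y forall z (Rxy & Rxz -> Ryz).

The condition is the Euclidean property. The 5 schema ◇r → □◇r defines it.

◇r → □◇r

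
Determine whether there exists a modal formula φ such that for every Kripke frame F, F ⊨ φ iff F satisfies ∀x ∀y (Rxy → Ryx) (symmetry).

Yes, by p → □◇p

Yes: it is symmetry, defined by the B schema p → □◇p.
Suppose p→□◇p is valid. Take Rxy and set V(p)={x}. Then p at x, so □◇p at x, so ◇p at y, so some z with Ryz has p; z=x, i.e. Ryx.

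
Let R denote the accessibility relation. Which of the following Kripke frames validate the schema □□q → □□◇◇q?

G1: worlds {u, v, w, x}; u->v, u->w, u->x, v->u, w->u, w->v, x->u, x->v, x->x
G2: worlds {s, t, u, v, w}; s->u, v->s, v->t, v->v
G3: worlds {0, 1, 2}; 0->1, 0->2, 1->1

G1, G3

This is the axiom for a generalized confluence (Geach) condition; its first-order frame correspondent is ∀x ∀z (xR²z → ∃w (xR²w ∧ zR²w)).
G1: ✓.
G2: fails — vR²s but no w* with vR²w* and sR²w*.
G3: ✓.
Valid on: G1, G3.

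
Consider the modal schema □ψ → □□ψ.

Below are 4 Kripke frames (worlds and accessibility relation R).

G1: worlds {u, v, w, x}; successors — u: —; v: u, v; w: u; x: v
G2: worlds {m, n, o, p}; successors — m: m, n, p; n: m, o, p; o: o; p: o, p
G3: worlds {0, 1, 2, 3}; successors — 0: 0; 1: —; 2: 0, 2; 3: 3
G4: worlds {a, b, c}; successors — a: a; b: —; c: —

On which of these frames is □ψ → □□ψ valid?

G3, G4

This is the axiom for transitivity; its first-order frame correspondent is ∀x ∀y ∀z (Rxy ∧ Ryz → Rxz).
G1: fails — Rxv and Rvu but not Rxu.
G2: fails — Rnm and Rmn but not Rnn.
G3: holds.
G4: holds.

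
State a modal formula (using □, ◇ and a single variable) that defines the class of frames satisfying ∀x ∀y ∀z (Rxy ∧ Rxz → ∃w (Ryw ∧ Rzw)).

This is convergence; the standard corresponding axiom is .2: ◇□r → □◇r.

◇□r → □◇r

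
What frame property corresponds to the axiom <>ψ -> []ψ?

Suppose ◇ψ→□ψ is valid. Take Rxy, Rxz and set V(ψ)={y}. Then ◇ψ at x, so □ψ at x, so ψ at z, i.e. z=y.
The converse is a direct semantic check.
So the correspondent is partial functionality.

Partial functionality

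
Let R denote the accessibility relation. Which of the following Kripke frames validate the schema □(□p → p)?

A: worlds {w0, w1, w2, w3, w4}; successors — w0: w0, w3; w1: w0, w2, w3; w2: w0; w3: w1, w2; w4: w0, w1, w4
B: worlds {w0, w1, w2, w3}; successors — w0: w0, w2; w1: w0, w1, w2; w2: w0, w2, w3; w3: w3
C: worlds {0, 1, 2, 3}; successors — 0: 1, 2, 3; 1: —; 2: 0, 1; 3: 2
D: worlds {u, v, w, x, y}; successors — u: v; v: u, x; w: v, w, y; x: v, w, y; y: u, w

B

This is the axiom for shift-reflexivity; its first-order frame correspondent is ∀x ∀y (Rxy → Ryy).
A: fails — Rw1w2 but not Rw2w2.
B: ✓.
C: fails — R32 but not R22.
D: fails — Ruv but not Rvv.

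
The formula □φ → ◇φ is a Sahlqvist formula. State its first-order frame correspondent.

Suppose □φ→◇φ is valid. At any x set V(φ)=W. Then □φ at x, so ◇φ at x, so x has a successor.
Conversely, any frame satisfying ∀x ∃y Rxy validates the schema.
So the correspondent is seriality.

Seriality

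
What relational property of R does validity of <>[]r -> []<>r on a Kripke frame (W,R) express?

This schema is the .2 axiom.
It corresponds to convergence: forall x forall y forall z (Rxy & Rxz -> exists w (Ryw & Rzw)).

convergence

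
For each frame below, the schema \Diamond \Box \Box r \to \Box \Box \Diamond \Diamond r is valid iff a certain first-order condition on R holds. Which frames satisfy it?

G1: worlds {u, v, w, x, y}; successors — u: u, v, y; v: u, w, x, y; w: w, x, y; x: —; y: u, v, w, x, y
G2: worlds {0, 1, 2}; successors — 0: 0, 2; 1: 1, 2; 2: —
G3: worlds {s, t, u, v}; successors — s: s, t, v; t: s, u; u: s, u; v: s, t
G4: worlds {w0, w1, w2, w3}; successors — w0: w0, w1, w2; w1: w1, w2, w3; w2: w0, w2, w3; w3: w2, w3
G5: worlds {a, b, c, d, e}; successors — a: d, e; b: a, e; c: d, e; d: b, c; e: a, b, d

G3, G4, G5

This is the axiom for a generalized confluence (Geach) condition; its first-order frame correspondent is \forall x \forall y \forall z ((xRy \wedge x R^2 z) \to \exists w (y R^2 w \wedge z R^2 w)).
G1: fails — uRu, uR²x but no t with uR²t and xR²t.
G2: fails — 0R0, 0R²2 but no w with 0R²w and 2R²w.
G3: satisfies the condition.
G4: satisfies the condition.
G5: satisfies the condition.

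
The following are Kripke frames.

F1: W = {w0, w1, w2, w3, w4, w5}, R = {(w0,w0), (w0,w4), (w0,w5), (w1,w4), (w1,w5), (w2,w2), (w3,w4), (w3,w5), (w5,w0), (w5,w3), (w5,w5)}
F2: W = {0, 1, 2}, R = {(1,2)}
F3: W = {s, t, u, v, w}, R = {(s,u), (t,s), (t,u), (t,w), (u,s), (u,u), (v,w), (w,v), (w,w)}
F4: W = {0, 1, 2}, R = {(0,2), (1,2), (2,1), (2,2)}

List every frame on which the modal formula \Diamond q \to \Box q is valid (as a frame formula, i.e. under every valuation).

This is the axiom for partial functionality; its first-order frame correspondent is \forall x \forall y \forall z (Rxy \wedge Rxz \to y = z).
F1: fails — w0 sees both w0 and w4.
F2: ✓.
F3: fails — t sees both s and u.
F4: fails — 2 sees both 1 and 2.
Valid on: F2.

F2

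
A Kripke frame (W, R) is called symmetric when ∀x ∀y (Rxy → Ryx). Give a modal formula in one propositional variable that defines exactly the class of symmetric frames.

A defining formula is s → □◇s (the B axiom).
Suppose s→□◇s is valid. Take Rxy and set V(s)={x}. Then s at x, so □◇s at x, so ◇s at y, so some z with Ryz has s; z=x, i.e. Ryx.

s → □◇s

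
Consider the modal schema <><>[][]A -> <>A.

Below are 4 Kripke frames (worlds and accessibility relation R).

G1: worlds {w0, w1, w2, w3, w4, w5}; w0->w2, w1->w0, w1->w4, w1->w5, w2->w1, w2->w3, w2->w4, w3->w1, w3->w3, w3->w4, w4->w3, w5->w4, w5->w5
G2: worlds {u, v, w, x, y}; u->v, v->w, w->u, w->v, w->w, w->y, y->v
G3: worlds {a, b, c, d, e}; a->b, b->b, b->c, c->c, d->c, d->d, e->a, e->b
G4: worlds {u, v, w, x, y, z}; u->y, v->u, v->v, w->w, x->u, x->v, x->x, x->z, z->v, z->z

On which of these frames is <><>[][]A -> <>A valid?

G2

This is the axiom for a generalized confluence (Geach) condition; its first-order frame correspondent is forall x forall y (x R^2 y -> exists w (y R^2 w & xRw)).
G1: fails — w0R²w3 but no w with w3R²w and w0Rw.
G2: ✓.
G3: fails — aR²c but no w with cR²w and aRw.
G4: fails — vR²u but no t with uR²t and vRt.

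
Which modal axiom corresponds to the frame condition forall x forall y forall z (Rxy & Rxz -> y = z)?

◇ψ → □ψ

This is partial functionality; the standard corresponding axiom is CD: ◇ψ → □ψ.
Suppose ◇ψ→□ψ is valid. Take Rxy, Rxz and set V(ψ)={y}. Then ◇ψ at x, so □ψ at x, so ψ at z, i.e. z=y.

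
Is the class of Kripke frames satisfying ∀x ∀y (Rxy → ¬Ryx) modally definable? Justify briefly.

No

Modal frame validity is preserved under surjective bounded morphisms.
The 5-cycle (worlds s,t,u,v,w with s→t→u→v→w→s) is asymmetric. Mapping every world to a single reflexive point • is a surjective bounded morphism, and the reflexive point is not asymmetric (R•• but asymmetry requires ¬R••).
So no modal formula (or set of formulas) defines exactly the asymmetric frames.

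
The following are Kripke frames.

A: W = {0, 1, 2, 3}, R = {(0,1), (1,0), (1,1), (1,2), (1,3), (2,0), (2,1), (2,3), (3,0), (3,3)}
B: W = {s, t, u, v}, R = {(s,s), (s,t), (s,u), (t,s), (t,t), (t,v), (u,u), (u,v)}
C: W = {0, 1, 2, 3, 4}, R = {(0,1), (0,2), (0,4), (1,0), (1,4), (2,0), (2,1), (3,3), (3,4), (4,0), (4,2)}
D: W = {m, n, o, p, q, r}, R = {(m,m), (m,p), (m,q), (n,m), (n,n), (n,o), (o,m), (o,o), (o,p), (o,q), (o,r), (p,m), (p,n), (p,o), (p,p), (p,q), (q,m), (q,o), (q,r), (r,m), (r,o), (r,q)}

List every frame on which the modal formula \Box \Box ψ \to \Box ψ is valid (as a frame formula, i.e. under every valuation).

This is the axiom for density; its first-order frame correspondent is \forall x \forall y (Rxy \to \exists z (Rxz \wedge Rzy)).
A: ✓.
B: ✓.
C: ✓.
D: ✓.
Valid on: A, B, C, D.

A, B, C, D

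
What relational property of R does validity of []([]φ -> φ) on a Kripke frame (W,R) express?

Suppose □(□φ→φ) is valid. Take Rxy and set V(φ)={w : Ryw}. Then at y, □φ holds; since □(□φ→φ) at x, □φ→φ at y, so φ at y, i.e. Ryy.

Shift-reflexivity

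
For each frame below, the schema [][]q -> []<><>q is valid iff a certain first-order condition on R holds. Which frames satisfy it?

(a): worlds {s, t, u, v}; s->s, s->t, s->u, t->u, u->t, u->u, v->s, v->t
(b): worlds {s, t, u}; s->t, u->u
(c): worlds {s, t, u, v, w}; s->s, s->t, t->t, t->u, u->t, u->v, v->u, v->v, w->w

The schema corresponds to a generalized confluence (Geach) condition: forall x forall z (xRz -> exists w (x R^2 w & z R^2 w)).
(a): holds.
(b): fails — sRt but no w with sR²w and tR²w.
(c): holds.

(a), (c)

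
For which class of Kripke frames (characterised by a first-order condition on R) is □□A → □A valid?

density: ∀x ∀y (Rxy → ∃z (Rxz ∧ Rzy))

Suppose □□A→□A is valid. Take Rxy and set V(A)={w : xR²w}. Then □□A at x, so □A at x, so A at y, i.e. ∃z(Rxz∧Rzy).
Conversely, on a frame with density the schema holds at every world under every valuation.
Frame condition: ∀x ∀y (Rxy → ∃z (Rxz ∧ Rzy)).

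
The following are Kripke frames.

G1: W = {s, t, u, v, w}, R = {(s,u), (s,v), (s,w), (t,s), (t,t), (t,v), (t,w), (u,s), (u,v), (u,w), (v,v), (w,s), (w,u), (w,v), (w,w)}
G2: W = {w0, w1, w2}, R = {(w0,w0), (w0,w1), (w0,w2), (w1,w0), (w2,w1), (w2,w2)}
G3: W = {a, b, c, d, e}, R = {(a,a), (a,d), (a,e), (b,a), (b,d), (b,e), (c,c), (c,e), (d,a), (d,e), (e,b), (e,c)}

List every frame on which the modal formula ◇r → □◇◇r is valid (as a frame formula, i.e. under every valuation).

G2, G3

Frame correspondent (Sahlqvist): ∀x ∀y ∀z ((xRy ∧ xRz) → ∃w (y = w ∧ zR²w)) — i.e. a generalized confluence (Geach) condition.
G1: fails — sRu, sRv but no w* with u=w* and vR²w*.
G2: condition met.
G3: condition met.
Valid on: G2, G3.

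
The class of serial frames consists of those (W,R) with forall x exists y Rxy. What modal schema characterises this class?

□p → ◇p

The condition is seriality. The D schema □p → ◇p defines it.
Suppose □p→◇p is valid. At any x set V(p)=W. Then □p at x, so ◇p at x, so x has a successor.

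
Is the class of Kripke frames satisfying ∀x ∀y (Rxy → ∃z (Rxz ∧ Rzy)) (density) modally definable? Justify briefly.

Yes — defined by □□p → □p

Yes: it is density, defined by the C4 schema □□p → □p.
Suppose □□p→□p is valid. Take Rxy and set V(p)={w : xR²w}. Then □□p at x, so □p at x, so p at y, i.e. ∃z(Rxz∧Rzy).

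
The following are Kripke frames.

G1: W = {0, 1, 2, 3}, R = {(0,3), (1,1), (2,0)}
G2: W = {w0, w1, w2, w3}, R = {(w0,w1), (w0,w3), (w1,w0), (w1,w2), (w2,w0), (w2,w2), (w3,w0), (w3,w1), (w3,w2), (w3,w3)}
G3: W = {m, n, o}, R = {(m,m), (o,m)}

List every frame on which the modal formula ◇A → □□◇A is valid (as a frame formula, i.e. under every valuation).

The schema corresponds to a generalized confluence (Geach) condition: ∀x ∀y ∀z ((xRy ∧ xR²z) → ∃w (y = w ∧ zRw)).
G1: fails — 2R0, 2R²3 but no w with 0=w and 3Rw.
G2: fails — w0Rw1, w0R²w1 but no w with w1=w and w1Rw.
G3: holds.

G3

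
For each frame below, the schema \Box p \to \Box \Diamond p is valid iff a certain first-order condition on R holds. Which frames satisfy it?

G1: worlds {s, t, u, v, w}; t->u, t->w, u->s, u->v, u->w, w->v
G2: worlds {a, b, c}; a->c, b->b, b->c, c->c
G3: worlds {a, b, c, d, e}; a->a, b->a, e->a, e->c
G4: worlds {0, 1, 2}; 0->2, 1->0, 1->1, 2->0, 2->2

G2

This is the axiom for a generalized confluence (Geach) condition; its first-order frame correspondent is \forall x \forall z (xRz \to \exists w (xRw \wedge zRw)).
G1: fails — tRw but no w* with tRw* and wRw*.
G2: satisfies the condition.
G3: fails — eRc but no w with eRw and cRw.
G4: fails — 1R0 but no w with 1Rw and 0Rw.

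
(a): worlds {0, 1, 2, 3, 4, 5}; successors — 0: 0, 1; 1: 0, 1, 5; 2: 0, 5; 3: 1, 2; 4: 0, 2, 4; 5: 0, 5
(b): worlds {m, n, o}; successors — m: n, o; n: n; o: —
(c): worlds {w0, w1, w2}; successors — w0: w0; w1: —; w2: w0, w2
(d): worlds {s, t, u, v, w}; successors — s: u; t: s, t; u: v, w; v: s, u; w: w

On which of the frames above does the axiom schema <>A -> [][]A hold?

This is the axiom for a generalized confluence (Geach) condition; its first-order frame correspondent is forall x forall y forall z ((xRy & x R^2 z) -> exists w (y = w & z = w)).
(a): fails — 0R0, 0R²1 but 0 ≠ 1.
(b): fails — mRo, mR²n but o ≠ n.
(c): fails — w2Rw0, w2R²w2 but w0 ≠ w2.
(d): fails — sRu, sR²v but u ≠ v.

none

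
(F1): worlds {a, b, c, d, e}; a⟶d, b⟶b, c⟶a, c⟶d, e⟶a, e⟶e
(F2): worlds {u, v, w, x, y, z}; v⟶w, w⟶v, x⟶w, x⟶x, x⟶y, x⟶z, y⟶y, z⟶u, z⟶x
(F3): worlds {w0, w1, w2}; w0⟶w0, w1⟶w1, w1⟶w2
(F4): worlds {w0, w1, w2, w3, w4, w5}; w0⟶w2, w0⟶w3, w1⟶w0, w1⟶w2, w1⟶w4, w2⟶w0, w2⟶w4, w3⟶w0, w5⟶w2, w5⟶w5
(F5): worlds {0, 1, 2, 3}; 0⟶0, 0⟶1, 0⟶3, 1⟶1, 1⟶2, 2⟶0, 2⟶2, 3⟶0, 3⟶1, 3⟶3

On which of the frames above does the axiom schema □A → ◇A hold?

This is the axiom for seriality; its first-order frame correspondent is ∀x ∃y Rxy.
(F1): fails — world d has no successor.
(F2): fails — world u has no successor.
(F3): fails — world w2 has no successor.
(F4): fails — world w4 has no successor.
(F5): ✓.
Valid on: (F5).

(F5)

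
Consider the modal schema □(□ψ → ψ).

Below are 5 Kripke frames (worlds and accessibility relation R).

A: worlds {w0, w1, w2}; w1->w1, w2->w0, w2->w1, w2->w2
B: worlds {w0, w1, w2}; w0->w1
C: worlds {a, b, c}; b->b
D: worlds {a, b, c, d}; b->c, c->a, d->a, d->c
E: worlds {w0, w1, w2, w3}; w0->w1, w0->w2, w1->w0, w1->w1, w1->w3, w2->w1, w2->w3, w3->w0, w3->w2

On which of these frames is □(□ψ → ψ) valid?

Frame correspondent (Sahlqvist): ∀x ∀y (Rxy → Ryy) — i.e. shift-reflexivity.
A: fails — Rw2w0 but not Rw0w0.
B: fails — Rw0w1 but not Rw1w1.
C: ✓.
D: fails — Rca but not Raa.
E: fails — Rw1w0 but not Rw0w0.

C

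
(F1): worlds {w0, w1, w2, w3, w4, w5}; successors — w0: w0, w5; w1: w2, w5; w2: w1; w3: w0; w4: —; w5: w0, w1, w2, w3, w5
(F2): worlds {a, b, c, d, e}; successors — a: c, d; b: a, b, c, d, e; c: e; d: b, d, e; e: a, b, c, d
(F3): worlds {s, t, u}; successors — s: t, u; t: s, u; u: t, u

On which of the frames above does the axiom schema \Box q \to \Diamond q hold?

Frame correspondent (Sahlqvist): \forall x \exists y Rxy — i.e. seriality.
(F1): fails — world w4 has no successor.
(F2): holds.
(F3): holds.
Valid on: (F2), (F3).

(F2), (F3)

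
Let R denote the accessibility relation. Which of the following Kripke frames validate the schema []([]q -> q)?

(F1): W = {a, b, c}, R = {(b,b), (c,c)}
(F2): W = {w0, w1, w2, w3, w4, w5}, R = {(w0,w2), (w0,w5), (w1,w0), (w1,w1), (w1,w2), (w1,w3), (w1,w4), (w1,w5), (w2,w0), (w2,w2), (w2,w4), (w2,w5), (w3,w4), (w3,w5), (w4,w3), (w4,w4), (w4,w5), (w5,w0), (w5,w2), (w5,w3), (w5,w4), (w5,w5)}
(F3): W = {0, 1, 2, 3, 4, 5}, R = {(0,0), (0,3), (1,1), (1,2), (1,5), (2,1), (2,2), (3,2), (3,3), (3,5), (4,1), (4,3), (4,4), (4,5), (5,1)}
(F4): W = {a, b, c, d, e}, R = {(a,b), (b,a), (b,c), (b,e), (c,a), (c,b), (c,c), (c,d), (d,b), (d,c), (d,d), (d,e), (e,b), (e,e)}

(F1)

The schema corresponds to shift-reflexivity: forall x forall y (Rxy -> Ryy).
(F1): satisfies the condition.
(F2): fails — Rw1w3 but not Rw3w3.
(F3): fails — R45 but not R55.
(F4): fails — Reb but not Rbb.
Valid on: (F1).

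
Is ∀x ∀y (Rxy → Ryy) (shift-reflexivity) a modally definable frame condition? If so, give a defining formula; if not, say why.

This is a Sahlqvist condition; the T□ axiom □(□r → r) defines it.
Suppose □(□r→r) is valid. Take Rxy and set V(r)={w : Ryw}. Then at y, □r holds; since □(□r→r) at x, □r→r at y, so r at y, i.e. Ryy.

Yes — defined by □(□r → r)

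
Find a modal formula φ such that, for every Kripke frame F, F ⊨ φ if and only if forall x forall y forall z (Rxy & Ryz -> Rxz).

This is transitivity; the standard corresponding axiom is 4: □ψ → □□ψ.
Suppose □ψ→□□ψ is valid. Take Rxy, Ryz and set V(ψ)={w : Rxw}. Then □ψ at x, so □□ψ at x, so □ψ at y, so ψ at z, i.e. Rxz.

□ψ → □□ψ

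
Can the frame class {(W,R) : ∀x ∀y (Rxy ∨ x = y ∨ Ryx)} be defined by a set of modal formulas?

Modal frame validity is preserved under disjoint unions.
Take 4 disjoint single-world reflexive frames: each is trivially connected, but their disjoint union has 4 worlds with no edge between distinct components, so it is not connected.
So the class is not modally definable.

Not modally definable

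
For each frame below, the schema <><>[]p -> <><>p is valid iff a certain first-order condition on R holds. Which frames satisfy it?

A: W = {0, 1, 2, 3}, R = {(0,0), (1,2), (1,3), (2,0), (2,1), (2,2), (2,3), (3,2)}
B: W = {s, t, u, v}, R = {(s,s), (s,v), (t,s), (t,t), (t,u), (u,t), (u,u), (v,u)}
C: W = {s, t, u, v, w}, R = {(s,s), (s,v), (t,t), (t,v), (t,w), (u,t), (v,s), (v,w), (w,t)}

A, B

This is the axiom for a generalized confluence (Geach) condition; its first-order frame correspondent is forall x forall y (x R^2 y -> exists w (yRw & x R^2 w)).
A: holds.
B: holds.
C: fails — sR²w but no w* with wRw* and sR²w*.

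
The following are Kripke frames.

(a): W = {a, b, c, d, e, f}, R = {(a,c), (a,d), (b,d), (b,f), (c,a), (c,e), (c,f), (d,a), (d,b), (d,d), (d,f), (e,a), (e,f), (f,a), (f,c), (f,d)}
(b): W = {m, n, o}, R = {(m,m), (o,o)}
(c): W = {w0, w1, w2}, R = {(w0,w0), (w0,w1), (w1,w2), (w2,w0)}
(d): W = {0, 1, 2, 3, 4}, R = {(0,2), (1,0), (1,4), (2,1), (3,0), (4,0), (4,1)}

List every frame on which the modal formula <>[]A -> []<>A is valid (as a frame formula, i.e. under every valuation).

(b)

The schema corresponds to convergence: forall x forall y forall z (Rxy & Rxz -> exists w (Ryw & Rzw)).
(a): fails — Rce and Rca but e and a have no common successor.
(b): condition met.
(c): fails — Rw0w1 and Rw0w0 but w1 and w0 have no common successor.
(d): fails — R10 and R14 but 0 and 4 have no common successor.
Valid on: (b).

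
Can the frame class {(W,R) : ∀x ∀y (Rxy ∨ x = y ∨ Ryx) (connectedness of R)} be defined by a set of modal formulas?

No — not modally definable

If a class were modally definable it would be closed under disjoint unions (Goldblatt–Thomason).
Take 2 disjoint single-world reflexive frames: each is trivially connected, but their disjoint union has 2 worlds with no edge between distinct components, so it is not connected.
So no modal formula (or set of formulas) defines exactly the connected frames.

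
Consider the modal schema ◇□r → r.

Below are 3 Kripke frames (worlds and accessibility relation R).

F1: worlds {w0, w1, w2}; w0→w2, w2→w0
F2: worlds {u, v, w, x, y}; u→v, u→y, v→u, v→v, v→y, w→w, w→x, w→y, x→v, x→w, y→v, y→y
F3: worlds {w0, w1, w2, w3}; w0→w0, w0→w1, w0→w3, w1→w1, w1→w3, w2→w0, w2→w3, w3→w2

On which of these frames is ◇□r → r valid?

F1

The schema corresponds to symmetry: ∀x ∀y (Rxy → Ryx).
F1: holds.
F2: fails — Rwy but not Ryw.
F3: fails — Rw1w3 but not Rw3w1.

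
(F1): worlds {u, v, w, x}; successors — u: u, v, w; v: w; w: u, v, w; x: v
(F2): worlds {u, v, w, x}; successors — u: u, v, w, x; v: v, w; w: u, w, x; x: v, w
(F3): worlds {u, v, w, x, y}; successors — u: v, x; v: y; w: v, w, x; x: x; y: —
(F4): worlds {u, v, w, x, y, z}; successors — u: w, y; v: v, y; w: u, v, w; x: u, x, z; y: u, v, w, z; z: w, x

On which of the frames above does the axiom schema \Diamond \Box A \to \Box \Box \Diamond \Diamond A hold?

(F1), (F2), (F4)

Frame correspondent (Sahlqvist): \forall x \forall y \forall z ((xRy \wedge x R^2 z) \to \exists w (yRw \wedge z R^2 w)) — i.e. a generalized confluence (Geach) condition.
(F1): ✓.
(F2): ✓.
(F3): fails — uRv, uR²x but no t with vRt and xR²t.
(F4): ✓.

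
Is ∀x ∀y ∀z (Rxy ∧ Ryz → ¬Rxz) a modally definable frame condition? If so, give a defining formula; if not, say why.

Modal frame validity is preserved under surjective bounded morphisms.
The 5-cycle (worlds a,b,c,d,e with a→b→c→d→e→a) is intransitive. Mapping every world to a single reflexive point • is a surjective bounded morphism; the reflexive point is not intransitive (R••∧R•• but R••).
Hence intransitivity is not modally definable.

No — not modally definable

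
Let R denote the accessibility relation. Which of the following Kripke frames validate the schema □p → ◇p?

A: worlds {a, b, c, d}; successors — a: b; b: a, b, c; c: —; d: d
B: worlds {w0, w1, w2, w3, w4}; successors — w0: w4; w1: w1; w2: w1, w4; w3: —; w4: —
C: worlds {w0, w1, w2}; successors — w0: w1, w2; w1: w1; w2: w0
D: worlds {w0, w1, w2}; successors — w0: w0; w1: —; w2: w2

This is the axiom for seriality; its first-order frame correspondent is ∀x ∃y Rxy.
A: fails — world c has no successor.
B: fails — world w3 has no successor.
C: holds.
D: fails — world w1 has no successor.
Valid on: C.

C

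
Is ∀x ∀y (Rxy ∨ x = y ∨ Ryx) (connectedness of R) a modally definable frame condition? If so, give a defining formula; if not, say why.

If a class were modally definable it would be closed under disjoint unions (Goldblatt–Thomason).
Take 3 disjoint single-world reflexive frames: each is trivially connected, but their disjoint union has 3 worlds with no edge between distinct components, so it is not connected.
Hence connectedness of R is not modally definable.

No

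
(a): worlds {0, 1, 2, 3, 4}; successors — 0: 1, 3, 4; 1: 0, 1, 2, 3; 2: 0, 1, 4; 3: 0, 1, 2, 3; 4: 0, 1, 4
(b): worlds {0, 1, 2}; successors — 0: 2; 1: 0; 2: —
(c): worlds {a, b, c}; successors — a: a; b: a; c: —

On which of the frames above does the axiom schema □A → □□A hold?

(c)

This is the axiom for transitivity; its first-order frame correspondent is ∀x ∀y ∀z (Rxy ∧ Ryz → Rxz).
(a): fails — R10 and R04 but not R14.
(b): fails — R10 and R02 but not R12.
(c): holds.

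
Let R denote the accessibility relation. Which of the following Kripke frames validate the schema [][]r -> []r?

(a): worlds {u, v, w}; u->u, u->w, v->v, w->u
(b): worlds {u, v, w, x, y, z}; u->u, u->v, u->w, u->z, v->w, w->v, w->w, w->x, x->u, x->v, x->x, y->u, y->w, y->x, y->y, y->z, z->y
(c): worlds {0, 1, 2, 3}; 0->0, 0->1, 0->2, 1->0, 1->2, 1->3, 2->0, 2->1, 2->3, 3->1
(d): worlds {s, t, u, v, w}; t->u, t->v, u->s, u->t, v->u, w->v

Frame correspondent (Sahlqvist): forall x forall y (Rxy -> exists z (Rxz & Rzy)) — i.e. density.
(a): holds.
(b): holds.
(c): fails — R31 but no z with R3z and Rz1.
(d): fails — Rtv but no z with Rtz and Rzv.
Valid on: (a), (b).

(a), (b)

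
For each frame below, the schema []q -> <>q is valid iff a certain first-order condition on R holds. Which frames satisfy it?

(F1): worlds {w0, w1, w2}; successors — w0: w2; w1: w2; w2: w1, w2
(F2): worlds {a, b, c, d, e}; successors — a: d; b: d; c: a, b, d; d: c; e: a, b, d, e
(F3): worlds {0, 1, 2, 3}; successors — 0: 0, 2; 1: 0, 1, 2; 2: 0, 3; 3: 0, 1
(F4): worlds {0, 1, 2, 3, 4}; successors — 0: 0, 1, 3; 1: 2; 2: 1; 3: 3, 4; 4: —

(F1), (F2), (F3)

The schema corresponds to seriality: forall x exists y Rxy.
(F1): holds.
(F2): holds.
(F3): holds.
(F4): fails — world 4 has no successor.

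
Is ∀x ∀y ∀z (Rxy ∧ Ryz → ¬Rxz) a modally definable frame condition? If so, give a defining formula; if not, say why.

Any modally definable frame class is closed under surjective bounded morphisms.
The 3-cycle (worlds w0,w1,w2 with w0→w1→w2→w0) is intransitive. Mapping every world to a single reflexive point • is a surjective bounded morphism; the reflexive point is not intransitive (R••∧R•• but R••).
So no modal formula (or set of formulas) defines exactly the intransitive frames.

No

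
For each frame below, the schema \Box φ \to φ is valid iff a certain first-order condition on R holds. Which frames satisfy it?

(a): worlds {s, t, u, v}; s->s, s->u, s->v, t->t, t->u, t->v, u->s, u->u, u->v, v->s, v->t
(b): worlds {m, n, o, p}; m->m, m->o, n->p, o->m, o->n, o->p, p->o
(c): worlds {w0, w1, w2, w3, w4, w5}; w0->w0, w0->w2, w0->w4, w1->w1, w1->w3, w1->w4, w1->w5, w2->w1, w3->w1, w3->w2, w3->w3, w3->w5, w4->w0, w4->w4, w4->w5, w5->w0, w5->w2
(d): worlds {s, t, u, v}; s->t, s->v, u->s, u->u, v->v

Frame correspondent (Sahlqvist): \forall x Rxx — i.e. reflexivity.
(a): fails — world v does not see itself.
(b): fails — world n does not see itself.
(c): fails — world w2 does not see itself.
(d): fails — world s does not see itself.
Valid on no frame.

none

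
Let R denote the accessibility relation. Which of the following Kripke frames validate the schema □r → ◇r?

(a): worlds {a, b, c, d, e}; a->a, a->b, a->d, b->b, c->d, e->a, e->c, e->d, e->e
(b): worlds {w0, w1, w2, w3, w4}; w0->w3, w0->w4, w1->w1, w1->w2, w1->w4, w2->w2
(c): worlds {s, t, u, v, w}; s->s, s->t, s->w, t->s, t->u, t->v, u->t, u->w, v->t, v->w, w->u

Frame correspondent (Sahlqvist): ∀x ∃y Rxy — i.e. seriality.
(a): fails — world d has no successor.
(b): fails — world w3 has no successor.
(c): condition met.

(c)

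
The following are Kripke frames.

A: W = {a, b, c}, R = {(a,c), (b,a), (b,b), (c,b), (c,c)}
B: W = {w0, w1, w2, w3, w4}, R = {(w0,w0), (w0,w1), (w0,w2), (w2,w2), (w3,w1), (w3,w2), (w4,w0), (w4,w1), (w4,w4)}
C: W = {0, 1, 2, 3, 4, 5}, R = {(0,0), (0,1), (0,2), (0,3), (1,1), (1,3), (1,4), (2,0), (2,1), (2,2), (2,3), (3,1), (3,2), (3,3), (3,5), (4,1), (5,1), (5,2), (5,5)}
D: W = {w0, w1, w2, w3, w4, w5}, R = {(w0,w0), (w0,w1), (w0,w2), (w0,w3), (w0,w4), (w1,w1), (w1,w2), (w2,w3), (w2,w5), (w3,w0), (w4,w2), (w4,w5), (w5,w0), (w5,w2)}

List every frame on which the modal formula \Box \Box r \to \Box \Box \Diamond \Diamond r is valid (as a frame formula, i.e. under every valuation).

This is the axiom for a generalized confluence (Geach) condition; its first-order frame correspondent is \forall x \forall z (x R^2 z \to \exists w (x R^2 w \wedge z R^2 w)).
A: ✓.
B: fails — w0R²w1 but no w with w0R²w and w1R²w.
C: ✓.
D: ✓.

A, C, D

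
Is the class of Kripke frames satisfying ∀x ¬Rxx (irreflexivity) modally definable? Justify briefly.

No — not modally definable

Any modally definable frame class is closed under surjective bounded morphisms.
The 3-cycle (worlds s,t,u with s→t→u→s) is irreflexive, and the map sending every world to a single reflexive point • is a surjective bounded morphism (forth: every edge maps to (•,•); back: every world has a successor). So any modal formula valid on the 3-cycle is also valid on the reflexive point, which is not irreflexive.
So the class is not modally definable.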